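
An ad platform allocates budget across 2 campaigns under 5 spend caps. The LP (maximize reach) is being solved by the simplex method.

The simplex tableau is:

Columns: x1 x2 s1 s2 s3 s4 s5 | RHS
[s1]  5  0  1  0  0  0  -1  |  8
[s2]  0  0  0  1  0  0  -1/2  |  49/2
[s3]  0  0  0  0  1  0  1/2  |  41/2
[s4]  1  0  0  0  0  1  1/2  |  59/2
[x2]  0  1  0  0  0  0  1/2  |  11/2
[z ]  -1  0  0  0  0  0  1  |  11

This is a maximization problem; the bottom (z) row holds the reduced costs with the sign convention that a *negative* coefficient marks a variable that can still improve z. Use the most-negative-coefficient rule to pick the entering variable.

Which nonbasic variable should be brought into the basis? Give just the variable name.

Objective-row coefficients: x1: -1, x2: 0, s1: 0, s2: 0, s3: 0, s4: 0, s5: 1.
The most negative is -1 in column x1, so x1 enters.

x1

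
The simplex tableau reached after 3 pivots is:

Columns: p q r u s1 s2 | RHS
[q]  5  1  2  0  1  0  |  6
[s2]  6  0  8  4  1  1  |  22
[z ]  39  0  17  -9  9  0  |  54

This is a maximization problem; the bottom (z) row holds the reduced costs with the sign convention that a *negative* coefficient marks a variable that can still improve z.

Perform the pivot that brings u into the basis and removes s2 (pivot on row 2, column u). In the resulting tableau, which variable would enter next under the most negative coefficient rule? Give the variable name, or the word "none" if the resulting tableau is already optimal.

Pivot element 4. New z-row = old z-row − (-9)·(row 2/4).
Updated z-row coefficients: p: 105/2, q: 0, r: 35, u: 0, s1: 45/4, s2: 9/4.
No coefficient is strictly negative; the tableau after this pivot is optimal.

none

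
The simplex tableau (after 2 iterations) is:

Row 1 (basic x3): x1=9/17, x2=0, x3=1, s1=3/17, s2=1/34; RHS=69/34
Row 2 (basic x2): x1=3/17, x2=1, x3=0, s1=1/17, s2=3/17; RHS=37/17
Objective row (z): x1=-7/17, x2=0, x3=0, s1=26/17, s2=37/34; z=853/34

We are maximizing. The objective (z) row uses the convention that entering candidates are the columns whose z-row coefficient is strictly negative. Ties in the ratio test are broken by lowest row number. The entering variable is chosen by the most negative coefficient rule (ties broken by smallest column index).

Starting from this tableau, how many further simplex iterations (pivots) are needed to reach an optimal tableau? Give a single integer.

pivot: x1 in, x3 out → z = 80/3
No improving column remains; optimal.

1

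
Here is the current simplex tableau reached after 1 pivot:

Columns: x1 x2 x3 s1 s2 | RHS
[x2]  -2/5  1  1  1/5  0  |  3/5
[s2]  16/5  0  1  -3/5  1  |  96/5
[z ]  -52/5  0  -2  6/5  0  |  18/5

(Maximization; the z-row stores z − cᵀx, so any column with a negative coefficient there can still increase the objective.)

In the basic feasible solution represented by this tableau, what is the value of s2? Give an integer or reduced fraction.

96/5

s2 is basic (row 2); its value is the RHS of that row: 96/5.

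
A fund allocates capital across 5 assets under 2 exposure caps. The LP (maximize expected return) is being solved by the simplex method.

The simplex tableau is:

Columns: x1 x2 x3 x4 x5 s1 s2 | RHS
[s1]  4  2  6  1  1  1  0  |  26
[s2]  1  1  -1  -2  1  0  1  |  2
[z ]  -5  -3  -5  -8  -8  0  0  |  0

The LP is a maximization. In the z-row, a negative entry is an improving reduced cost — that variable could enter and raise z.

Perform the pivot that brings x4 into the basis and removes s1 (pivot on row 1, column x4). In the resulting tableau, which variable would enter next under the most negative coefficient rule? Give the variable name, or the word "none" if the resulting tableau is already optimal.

Pivot element 1. New z-row = old z-row − (-8)·(row 1/1).
Updated z-row coefficients: x1: 27, x2: 13, x3: 43, x4: 0, x5: 0, s1: 8, s2: 0.
No coefficient is strictly negative; the tableau after this pivot is optimal.

none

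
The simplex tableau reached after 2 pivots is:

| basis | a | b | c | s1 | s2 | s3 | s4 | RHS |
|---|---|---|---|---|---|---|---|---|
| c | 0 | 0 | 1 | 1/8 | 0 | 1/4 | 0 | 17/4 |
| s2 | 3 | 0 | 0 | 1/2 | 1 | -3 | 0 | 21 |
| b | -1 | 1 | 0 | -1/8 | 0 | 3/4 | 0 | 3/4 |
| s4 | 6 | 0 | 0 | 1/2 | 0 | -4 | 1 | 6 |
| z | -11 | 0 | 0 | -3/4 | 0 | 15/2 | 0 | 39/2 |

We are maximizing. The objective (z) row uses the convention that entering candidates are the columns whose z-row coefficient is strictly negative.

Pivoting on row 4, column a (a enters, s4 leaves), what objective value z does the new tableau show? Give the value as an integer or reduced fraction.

Minimum ratio for a: 6/6 = 1.
z changes by −(z-row coeff of a)·ratio = −(-11)·1 = 11.
New z = 39/2 + 11 = 61/2.

61/2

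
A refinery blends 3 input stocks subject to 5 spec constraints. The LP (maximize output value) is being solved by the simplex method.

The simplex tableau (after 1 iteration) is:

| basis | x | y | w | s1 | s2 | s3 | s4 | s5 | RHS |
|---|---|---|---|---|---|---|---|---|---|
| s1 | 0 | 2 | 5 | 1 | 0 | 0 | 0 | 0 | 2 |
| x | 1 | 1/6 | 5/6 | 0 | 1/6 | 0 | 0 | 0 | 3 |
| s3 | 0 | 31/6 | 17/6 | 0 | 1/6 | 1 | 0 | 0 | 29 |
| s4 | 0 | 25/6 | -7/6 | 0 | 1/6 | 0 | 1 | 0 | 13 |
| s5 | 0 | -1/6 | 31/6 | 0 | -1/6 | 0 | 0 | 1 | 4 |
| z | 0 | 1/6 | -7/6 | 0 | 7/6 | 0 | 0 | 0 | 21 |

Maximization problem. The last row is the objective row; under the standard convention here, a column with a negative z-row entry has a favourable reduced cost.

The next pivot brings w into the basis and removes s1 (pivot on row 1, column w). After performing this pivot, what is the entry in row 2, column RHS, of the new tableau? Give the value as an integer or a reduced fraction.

Pivot element is row 1, column w: 5.
Normalize row 1: new (row 1, RHS) = 2/5 = 2/5.
row 2 ← row 2 − (5/6)·(new row 1): 3 − (5/6)·(2/5) = 8/3.

8/3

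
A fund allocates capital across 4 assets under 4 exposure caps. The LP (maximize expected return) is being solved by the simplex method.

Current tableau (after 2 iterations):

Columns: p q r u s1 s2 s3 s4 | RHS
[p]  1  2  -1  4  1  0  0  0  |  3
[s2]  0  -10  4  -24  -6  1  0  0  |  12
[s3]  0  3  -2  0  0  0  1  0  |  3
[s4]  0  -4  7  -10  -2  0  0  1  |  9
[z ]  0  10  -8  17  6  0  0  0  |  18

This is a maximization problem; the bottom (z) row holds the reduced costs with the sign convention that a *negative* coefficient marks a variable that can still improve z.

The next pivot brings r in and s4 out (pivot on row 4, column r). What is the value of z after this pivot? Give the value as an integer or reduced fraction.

Minimum ratio for r: 9/7 = 9/7.
z changes by −(z-row coeff of r)·ratio = −(-8)·(9/7) = 72/7.
New z = 18 + (72/7) = 198/7.

198/7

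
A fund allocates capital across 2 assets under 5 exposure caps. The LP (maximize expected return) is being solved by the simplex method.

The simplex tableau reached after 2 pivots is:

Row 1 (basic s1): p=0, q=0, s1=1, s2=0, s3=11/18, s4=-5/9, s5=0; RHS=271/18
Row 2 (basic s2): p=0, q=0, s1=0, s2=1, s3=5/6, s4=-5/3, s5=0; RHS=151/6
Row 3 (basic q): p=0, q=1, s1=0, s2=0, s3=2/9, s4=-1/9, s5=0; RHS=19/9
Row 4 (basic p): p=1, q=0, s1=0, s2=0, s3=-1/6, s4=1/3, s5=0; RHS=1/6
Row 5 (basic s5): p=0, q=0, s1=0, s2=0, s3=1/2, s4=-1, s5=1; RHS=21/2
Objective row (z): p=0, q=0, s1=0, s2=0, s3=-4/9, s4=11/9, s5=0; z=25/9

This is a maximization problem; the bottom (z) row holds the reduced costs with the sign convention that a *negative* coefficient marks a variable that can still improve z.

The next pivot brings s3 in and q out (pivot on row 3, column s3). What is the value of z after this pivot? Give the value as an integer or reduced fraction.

7

Minimum ratio for s3: (19/9)/(2/9) = 19/2.
z changes by −(z-row coeff of s3)·ratio = −(-4/9)·(19/2) = 38/9.
New z = 25/9 + (38/9) = 7.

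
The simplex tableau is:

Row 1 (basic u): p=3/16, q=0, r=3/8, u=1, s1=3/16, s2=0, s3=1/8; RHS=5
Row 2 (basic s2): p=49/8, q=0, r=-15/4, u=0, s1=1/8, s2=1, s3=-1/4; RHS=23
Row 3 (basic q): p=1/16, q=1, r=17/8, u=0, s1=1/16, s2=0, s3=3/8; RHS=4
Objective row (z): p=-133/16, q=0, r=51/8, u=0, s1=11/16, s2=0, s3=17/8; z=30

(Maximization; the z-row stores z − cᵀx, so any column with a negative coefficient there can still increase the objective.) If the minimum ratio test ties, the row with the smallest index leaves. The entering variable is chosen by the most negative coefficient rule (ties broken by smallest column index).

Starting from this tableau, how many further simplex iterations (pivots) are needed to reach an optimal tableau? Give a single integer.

pivot: p in, s2 out → z = 857/14
No improving column remains; optimal.

1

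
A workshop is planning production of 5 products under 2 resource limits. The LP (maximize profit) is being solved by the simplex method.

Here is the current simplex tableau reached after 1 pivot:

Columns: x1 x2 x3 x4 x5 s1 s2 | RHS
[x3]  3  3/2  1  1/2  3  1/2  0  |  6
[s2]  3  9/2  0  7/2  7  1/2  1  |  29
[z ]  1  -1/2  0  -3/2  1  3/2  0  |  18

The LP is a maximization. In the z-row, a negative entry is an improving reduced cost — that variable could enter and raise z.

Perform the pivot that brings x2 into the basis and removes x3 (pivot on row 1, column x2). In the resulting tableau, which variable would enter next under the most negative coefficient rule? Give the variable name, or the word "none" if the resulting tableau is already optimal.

x4

Pivot element 3/2. New z-row = old z-row − (-1/2)·(row 1/(3/2)).
Updated z-row coefficients: x1: 2, x2: 0, x3: 1/3, x4: -4/3, x5: 2, s1: 5/3, s2: 0.
The most negative is -4/3 in column x4, so x4 would enter next.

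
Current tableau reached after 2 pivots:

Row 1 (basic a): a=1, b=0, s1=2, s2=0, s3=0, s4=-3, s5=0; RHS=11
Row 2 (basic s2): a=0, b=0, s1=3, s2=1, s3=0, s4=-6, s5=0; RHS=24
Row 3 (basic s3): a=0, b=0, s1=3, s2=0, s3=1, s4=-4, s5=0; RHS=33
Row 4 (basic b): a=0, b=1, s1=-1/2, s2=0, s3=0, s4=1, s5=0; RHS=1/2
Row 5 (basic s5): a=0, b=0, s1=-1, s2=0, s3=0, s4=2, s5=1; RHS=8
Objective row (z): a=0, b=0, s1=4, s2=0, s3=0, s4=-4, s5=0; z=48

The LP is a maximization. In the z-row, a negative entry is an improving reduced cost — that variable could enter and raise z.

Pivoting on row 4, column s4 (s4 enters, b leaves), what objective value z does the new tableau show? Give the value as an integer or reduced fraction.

Minimum ratio for s4: (1/2)/1 = 1/2.
z changes by −(z-row coeff of s4)·ratio = −(-4)·(1/2) = 2.
New z = 48 + 2 = 50.

50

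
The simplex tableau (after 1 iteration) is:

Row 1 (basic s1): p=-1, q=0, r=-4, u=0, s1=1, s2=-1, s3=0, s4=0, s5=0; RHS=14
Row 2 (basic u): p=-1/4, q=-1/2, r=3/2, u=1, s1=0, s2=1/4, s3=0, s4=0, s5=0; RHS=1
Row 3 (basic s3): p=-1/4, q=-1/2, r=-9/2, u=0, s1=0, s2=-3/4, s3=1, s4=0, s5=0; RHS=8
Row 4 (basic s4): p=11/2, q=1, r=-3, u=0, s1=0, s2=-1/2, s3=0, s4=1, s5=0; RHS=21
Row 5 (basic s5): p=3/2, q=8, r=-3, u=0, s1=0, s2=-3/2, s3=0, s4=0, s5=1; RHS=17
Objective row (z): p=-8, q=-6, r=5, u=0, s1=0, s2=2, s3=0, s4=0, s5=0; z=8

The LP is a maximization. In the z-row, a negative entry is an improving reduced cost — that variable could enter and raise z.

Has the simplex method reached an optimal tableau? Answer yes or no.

no

Column p has objective-row coefficient -8, which is negative; an improving pivot exists, so not yet optimal.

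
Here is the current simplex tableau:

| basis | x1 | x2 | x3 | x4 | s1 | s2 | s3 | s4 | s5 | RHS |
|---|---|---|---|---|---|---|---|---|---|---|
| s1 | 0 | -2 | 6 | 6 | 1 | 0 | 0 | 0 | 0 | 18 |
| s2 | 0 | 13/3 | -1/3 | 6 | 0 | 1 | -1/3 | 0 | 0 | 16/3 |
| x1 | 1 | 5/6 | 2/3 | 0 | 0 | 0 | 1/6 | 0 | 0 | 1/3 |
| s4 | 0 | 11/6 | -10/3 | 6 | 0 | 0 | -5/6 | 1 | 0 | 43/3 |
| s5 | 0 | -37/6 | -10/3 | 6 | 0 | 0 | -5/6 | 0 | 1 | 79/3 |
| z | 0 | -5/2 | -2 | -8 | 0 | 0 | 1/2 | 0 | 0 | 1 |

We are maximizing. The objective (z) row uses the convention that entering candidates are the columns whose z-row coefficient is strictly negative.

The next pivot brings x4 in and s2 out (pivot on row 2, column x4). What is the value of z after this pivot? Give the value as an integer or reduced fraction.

Minimum ratio for x4: (16/3)/6 = 8/9.
z changes by −(z-row coeff of x4)·ratio = −(-8)·(8/9) = 64/9.
New z = 1 + (64/9) = 73/9.

73/9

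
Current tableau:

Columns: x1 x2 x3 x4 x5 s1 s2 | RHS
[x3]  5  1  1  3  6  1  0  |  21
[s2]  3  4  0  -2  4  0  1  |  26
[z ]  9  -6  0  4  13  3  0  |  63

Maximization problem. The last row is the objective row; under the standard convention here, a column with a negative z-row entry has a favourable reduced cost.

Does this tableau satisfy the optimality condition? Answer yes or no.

Column x2 has objective-row coefficient -6, which is negative; an improving pivot exists, so not yet optimal.

no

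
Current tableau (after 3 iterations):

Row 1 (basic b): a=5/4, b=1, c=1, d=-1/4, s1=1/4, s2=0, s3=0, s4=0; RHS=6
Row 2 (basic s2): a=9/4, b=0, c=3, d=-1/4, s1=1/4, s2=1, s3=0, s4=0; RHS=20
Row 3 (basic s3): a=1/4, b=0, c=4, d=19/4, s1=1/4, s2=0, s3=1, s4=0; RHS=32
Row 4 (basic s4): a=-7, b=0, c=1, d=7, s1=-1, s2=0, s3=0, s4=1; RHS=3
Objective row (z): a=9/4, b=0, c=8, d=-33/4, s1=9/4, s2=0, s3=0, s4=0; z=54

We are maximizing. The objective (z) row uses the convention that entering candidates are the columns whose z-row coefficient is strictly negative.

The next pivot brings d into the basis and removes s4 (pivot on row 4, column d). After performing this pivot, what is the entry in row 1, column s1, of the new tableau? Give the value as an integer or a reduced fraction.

Pivot element is row 4, column d: 7.
Normalize row 4: new (row 4, s1) = (-1)/7 = -1/7.
row 1 ← row 1 − (-1/4)·(new row 4): 1/4 − (-1/4)·(-1/7) = 3/14.

3/14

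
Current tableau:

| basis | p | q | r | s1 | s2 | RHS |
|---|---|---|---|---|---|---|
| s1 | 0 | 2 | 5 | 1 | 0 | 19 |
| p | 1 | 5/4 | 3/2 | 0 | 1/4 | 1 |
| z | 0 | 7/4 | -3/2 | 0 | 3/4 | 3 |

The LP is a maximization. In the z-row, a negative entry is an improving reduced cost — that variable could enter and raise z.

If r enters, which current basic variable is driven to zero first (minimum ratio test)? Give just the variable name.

p

Ratios: row 1 (s1): 19/5 = 19/5; row 2 (p): 1/(3/2) = 2/3.
Minimum ratio 2/3 is in the p row, so p leaves.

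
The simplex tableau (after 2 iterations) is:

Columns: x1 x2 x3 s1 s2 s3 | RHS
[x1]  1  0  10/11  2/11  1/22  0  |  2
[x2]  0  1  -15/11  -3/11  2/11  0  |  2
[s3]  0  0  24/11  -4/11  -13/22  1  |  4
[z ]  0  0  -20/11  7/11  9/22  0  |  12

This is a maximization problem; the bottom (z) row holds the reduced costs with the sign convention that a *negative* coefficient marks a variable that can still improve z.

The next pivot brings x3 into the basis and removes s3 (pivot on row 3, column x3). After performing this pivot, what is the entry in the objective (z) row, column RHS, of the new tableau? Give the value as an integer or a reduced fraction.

46/3

Pivot element is row 3, column x3: 24/11.
Normalize row 3: new (row 3, RHS) = 4/(24/11) = 11/6.
z-row ← z-row − (-20/11)·(new row 3): 12 − (-20/11)·(11/6) = 46/3.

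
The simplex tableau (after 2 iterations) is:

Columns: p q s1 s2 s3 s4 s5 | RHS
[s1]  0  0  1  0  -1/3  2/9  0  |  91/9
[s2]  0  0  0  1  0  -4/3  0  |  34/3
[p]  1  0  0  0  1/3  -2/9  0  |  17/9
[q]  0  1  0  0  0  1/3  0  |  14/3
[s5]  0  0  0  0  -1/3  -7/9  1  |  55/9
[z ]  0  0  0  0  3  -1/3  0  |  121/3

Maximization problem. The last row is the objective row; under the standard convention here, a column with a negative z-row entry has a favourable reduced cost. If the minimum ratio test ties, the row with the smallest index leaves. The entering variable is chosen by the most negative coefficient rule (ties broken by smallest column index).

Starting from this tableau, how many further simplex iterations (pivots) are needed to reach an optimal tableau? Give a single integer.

pivot: s4 in, q out → z = 45
No improving column remains; optimal.

1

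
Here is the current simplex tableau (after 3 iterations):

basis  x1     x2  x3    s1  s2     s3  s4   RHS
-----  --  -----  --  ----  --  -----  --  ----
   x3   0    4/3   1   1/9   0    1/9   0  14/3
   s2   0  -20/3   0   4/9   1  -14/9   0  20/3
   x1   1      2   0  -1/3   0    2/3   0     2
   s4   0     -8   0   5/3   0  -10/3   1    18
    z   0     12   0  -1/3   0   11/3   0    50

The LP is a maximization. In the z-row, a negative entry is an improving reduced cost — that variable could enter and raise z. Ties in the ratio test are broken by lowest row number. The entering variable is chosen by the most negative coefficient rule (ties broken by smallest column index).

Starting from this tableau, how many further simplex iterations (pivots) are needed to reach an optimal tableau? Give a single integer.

1

pivot: s1 in, s4 out → z = 268/5
No improving column remains; optimal.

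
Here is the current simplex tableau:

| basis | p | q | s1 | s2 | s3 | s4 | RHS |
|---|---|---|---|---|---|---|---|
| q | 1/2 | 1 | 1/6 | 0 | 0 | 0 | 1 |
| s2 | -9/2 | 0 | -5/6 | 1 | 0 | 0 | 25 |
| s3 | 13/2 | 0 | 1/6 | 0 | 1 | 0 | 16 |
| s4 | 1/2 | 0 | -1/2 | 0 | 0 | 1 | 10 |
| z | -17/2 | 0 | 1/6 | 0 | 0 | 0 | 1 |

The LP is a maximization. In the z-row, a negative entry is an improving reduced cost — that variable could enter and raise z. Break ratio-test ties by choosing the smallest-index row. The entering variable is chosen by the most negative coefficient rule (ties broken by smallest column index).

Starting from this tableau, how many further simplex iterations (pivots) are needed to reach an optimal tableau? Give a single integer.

1

pivot: p in, q out → z = 18
No improving column remains; optimal.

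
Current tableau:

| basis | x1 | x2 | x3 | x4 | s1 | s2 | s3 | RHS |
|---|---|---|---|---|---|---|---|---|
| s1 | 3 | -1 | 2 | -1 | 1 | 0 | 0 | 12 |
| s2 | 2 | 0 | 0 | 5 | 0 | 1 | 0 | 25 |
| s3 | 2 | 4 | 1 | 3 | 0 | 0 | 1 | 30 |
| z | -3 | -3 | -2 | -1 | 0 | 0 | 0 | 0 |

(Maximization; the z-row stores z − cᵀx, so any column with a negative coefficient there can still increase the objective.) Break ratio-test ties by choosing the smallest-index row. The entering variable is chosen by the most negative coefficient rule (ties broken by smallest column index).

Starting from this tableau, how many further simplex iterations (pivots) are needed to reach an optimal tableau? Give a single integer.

3

pivot: x1 in, s1 out → z = 12
pivot: x2 in, s3 out → z = 216/7
pivot: x3 in, x1 out → z = 100/3
No improving column remains; optimal.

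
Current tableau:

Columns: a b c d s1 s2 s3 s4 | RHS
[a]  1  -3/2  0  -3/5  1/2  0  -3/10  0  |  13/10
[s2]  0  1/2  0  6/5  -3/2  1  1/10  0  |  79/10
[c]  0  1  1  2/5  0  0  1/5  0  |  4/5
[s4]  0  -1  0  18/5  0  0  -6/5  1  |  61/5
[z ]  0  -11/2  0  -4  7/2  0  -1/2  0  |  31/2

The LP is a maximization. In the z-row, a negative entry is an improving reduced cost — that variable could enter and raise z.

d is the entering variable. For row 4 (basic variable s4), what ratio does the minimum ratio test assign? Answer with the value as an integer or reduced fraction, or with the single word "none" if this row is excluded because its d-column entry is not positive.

Ratio = RHS / (d entry) = (61/5) / (18/5) = 61/18.

61/18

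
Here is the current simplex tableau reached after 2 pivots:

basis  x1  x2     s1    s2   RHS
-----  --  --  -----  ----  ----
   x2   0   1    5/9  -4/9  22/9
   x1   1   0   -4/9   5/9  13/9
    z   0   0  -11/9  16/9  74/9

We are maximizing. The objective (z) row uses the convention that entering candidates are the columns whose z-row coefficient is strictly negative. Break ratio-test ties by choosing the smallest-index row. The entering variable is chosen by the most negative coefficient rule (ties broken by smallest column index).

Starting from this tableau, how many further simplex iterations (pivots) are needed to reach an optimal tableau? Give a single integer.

1

pivot: s1 in, x2 out → z = 68/5
No improving column remains; optimal.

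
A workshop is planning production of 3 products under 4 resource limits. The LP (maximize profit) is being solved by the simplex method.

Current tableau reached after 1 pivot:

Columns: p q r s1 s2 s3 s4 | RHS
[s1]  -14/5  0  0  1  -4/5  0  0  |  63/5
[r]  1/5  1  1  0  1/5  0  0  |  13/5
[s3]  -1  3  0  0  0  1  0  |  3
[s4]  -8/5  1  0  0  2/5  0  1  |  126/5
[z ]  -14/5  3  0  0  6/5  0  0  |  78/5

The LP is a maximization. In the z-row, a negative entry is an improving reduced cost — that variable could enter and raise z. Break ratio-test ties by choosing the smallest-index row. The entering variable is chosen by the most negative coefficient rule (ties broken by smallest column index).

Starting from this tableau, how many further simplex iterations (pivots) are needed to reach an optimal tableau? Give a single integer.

pivot: p in, r out → z = 52
No improving column remains; optimal.

1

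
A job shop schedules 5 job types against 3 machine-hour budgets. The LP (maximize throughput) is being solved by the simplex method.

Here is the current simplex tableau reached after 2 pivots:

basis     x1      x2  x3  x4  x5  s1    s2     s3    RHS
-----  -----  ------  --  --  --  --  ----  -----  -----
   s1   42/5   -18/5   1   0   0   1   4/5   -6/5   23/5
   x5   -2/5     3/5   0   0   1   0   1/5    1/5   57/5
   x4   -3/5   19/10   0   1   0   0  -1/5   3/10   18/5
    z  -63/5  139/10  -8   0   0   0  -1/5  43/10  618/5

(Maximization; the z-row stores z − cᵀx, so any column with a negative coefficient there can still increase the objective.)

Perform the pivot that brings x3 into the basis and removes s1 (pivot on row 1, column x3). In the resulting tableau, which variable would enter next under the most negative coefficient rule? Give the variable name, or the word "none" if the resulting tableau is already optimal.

Pivot element 1. New z-row = old z-row − (-8)·(row 1/1).
Updated z-row coefficients: x1: 273/5, x2: -149/10, x3: 0, x4: 0, x5: 0, s1: 8, s2: 31/5, s3: -53/10.
The most negative is -149/10 in column x2, so x2 would enter next.

x2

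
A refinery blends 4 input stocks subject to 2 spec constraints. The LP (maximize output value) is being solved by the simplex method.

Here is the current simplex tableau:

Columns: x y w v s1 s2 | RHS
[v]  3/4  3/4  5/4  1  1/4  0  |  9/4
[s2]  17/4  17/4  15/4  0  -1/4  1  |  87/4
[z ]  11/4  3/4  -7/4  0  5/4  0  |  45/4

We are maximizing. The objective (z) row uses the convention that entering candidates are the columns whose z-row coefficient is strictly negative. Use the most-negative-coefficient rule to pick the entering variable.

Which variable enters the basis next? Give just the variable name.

w

Objective-row coefficients: x: 11/4, y: 3/4, w: -7/4, v: 0, s1: 5/4, s2: 0.
The most negative is -7/4 in column w, so w enters.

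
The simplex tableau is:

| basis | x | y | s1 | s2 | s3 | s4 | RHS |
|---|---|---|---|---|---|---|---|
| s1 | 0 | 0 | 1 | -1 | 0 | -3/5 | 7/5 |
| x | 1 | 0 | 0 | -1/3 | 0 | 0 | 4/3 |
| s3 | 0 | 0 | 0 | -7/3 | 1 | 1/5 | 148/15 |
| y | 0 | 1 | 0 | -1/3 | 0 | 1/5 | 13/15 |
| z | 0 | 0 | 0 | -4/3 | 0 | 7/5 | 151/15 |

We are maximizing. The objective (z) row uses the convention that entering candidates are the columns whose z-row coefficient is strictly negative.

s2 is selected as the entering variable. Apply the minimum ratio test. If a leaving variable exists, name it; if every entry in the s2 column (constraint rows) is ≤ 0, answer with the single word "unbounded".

unbounded

s2-column entries: row 1: -1, row 2: -1/3, row 3: -7/3, row 4: -1/3. All ≤ 0, so s2 can increase without bound; the LP is unbounded in this direction.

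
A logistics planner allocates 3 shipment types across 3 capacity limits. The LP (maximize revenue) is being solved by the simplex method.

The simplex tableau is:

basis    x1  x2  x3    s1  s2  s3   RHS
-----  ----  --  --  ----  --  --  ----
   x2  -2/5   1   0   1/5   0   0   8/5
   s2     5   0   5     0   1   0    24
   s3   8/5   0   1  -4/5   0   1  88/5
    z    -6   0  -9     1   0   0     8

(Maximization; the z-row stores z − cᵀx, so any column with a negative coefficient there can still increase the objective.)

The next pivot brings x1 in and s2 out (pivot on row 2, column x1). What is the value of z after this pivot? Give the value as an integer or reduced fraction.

184/5

Minimum ratio for x1: 24/5 = 24/5.
z changes by −(z-row coeff of x1)·ratio = −(-6)·(24/5) = 144/5.
New z = 8 + (144/5) = 184/5.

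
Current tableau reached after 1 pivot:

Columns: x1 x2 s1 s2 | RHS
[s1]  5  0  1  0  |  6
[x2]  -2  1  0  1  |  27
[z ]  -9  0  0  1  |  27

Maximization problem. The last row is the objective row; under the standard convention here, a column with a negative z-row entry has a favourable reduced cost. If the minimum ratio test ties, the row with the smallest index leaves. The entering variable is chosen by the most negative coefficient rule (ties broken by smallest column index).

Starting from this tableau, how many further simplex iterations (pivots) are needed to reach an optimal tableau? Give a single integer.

1

pivot: x1 in, s1 out → z = 189/5
No improving column remains; optimal.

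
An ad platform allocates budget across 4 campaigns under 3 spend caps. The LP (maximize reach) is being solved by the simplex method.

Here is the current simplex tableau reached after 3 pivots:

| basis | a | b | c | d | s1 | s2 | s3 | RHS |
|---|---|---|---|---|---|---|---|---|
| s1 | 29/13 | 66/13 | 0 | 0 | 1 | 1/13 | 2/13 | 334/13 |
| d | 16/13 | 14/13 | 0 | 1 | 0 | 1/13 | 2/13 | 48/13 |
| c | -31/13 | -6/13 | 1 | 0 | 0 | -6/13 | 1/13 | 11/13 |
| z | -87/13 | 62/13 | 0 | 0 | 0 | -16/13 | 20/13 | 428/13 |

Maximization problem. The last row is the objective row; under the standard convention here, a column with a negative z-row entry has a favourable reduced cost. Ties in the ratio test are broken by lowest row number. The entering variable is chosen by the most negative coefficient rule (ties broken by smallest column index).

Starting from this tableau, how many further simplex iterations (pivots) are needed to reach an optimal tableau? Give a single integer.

pivot: a in, d out → z = 53
pivot: s2 in, a out → z = 92
No improving column remains; optimal.

2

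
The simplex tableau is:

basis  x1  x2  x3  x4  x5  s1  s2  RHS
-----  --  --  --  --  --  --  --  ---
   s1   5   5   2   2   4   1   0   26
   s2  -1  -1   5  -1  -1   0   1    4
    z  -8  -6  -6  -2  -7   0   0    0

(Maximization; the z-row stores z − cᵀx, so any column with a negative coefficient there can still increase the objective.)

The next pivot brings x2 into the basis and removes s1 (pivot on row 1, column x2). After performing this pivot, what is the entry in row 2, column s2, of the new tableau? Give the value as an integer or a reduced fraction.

1

Pivot element is row 1, column x2: 5.
Normalize row 1: new (row 1, s2) = 0/5 = 0.
row 2 ← row 2 − (-1)·(new row 1): 1 − (-1)·0 = 1.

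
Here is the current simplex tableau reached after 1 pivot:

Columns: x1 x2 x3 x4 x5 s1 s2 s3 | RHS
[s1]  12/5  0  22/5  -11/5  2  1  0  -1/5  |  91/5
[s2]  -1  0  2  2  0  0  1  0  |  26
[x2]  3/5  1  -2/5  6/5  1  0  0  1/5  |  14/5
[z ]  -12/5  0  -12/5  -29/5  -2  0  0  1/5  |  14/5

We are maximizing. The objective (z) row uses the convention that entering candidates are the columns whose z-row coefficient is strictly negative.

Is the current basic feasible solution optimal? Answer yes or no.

Column x1 has objective-row coefficient -12/5, which is negative; an improving pivot exists, so not yet optimal.

no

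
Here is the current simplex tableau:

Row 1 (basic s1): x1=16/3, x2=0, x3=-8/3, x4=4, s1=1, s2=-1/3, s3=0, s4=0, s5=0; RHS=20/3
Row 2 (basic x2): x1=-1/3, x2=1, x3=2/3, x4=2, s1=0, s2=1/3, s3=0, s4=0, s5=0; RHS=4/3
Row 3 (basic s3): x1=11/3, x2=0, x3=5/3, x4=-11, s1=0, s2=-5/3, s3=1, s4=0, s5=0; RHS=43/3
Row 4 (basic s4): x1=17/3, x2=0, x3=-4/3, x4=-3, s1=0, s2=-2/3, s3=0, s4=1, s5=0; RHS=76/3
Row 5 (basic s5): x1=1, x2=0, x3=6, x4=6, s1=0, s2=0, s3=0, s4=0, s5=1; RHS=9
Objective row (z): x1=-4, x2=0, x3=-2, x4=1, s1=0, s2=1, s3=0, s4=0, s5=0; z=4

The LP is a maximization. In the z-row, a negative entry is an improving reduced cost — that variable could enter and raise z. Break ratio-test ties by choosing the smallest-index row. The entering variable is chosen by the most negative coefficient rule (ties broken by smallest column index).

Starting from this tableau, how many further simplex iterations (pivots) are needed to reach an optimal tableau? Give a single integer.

pivot: x1 in, s1 out → z = 9
pivot: x3 in, s5 out → z = 179/13
No improving column remains; optimal.

2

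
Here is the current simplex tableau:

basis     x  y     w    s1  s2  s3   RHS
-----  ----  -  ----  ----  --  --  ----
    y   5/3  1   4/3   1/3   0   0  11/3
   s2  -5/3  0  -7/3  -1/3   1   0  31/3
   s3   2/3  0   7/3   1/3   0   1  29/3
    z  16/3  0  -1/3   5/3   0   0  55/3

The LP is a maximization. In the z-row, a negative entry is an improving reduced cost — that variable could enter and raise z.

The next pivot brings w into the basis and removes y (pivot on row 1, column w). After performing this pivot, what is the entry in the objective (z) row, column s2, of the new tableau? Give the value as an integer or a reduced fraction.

0

Pivot element is row 1, column w: 4/3.
Normalize row 1: new (row 1, s2) = 0/(4/3) = 0.
z-row ← z-row − (-1/3)·(new row 1): 0 − (-1/3)·0 = 0.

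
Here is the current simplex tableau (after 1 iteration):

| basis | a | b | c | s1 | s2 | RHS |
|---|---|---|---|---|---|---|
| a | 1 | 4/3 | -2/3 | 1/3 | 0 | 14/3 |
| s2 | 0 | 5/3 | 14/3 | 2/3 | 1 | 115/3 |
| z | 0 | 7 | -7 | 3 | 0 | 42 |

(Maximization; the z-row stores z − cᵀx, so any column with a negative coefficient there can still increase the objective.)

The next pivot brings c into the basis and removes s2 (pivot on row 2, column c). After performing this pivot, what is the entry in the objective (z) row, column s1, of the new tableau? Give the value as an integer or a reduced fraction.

4

Pivot element is row 2, column c: 14/3.
Normalize row 2: new (row 2, s1) = (2/3)/(14/3) = 1/7.
z-row ← z-row − (-7)·(new row 2): 3 − (-7)·(1/7) = 4.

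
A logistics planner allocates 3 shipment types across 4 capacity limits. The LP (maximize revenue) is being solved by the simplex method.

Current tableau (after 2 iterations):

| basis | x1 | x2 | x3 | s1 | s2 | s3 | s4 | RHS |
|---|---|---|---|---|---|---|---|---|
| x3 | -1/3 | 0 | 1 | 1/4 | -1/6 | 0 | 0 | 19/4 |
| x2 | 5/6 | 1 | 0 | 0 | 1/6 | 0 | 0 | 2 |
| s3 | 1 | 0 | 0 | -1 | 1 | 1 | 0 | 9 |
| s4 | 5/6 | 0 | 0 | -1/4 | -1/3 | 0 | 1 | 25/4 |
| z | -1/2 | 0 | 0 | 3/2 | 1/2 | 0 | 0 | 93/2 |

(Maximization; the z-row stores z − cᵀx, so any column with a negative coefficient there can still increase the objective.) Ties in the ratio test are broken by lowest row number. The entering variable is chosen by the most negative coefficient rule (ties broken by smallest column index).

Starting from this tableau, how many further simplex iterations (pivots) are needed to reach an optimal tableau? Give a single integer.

1

pivot: x1 in, x2 out → z = 477/10
No improving column remains; optimal.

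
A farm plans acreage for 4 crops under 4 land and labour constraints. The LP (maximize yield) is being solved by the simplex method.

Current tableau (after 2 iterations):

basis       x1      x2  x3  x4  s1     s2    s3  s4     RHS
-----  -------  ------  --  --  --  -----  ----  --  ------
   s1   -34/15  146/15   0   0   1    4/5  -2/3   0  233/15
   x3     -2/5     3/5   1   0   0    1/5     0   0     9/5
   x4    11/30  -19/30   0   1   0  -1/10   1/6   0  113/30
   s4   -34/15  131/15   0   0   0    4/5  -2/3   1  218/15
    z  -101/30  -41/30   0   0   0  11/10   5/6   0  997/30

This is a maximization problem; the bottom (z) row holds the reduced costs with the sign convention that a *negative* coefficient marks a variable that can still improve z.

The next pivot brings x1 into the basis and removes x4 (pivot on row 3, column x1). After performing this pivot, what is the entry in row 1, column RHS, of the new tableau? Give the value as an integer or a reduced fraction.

427/11

Pivot element is row 3, column x1: 11/30.
Normalize row 3: new (row 3, RHS) = (113/30)/(11/30) = 113/11.
row 1 ← row 1 − (-34/15)·(new row 3): 233/15 − (-34/15)·(113/11) = 427/11.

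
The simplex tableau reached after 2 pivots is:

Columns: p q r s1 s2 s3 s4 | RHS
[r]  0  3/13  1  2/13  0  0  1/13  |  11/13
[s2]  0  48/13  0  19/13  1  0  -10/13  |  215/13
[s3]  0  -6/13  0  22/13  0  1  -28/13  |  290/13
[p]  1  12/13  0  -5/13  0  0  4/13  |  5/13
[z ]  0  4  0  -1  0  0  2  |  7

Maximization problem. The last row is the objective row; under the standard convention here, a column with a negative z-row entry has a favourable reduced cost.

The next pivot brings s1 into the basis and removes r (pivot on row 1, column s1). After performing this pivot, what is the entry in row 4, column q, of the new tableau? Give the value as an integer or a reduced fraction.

3/2

Pivot element is row 1, column s1: 2/13.
Normalize row 1: new (row 1, q) = (3/13)/(2/13) = 3/2.
row 4 ← row 4 − (-5/13)·(new row 1): 12/13 − (-5/13)·(3/2) = 3/2.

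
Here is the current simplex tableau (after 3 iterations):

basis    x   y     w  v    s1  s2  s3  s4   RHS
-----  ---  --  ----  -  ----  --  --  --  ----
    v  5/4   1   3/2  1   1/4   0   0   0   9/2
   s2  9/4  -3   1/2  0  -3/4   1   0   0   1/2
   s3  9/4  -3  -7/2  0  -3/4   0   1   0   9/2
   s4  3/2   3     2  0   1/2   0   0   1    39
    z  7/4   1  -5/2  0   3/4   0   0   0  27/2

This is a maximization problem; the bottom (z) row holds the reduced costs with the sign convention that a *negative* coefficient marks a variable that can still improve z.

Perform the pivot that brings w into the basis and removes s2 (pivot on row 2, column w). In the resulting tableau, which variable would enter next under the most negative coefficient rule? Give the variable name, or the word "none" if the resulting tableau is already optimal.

Pivot element 1/2. New z-row = old z-row − (-5/2)·(row 2/(1/2)).
Updated z-row coefficients: x: 13, y: -14, w: 0, v: 0, s1: -3, s2: 5, s3: 0, s4: 0.
The most negative is -14 in column y, so y would enter next.

y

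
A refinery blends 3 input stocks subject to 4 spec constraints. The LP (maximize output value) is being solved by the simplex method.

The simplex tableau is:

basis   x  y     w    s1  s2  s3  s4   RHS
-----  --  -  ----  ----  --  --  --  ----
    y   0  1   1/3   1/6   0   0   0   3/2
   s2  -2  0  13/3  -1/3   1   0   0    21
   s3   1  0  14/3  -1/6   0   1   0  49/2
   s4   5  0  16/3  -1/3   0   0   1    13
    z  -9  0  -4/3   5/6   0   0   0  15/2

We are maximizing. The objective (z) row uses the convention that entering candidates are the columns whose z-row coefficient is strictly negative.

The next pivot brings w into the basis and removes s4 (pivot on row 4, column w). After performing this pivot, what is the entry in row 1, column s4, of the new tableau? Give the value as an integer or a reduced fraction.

Pivot element is row 4, column w: 16/3.
Normalize row 4: new (row 4, s4) = 1/(16/3) = 3/16.
row 1 ← row 1 − (1/3)·(new row 4): 0 − (1/3)·(3/16) = -1/16.

-1/16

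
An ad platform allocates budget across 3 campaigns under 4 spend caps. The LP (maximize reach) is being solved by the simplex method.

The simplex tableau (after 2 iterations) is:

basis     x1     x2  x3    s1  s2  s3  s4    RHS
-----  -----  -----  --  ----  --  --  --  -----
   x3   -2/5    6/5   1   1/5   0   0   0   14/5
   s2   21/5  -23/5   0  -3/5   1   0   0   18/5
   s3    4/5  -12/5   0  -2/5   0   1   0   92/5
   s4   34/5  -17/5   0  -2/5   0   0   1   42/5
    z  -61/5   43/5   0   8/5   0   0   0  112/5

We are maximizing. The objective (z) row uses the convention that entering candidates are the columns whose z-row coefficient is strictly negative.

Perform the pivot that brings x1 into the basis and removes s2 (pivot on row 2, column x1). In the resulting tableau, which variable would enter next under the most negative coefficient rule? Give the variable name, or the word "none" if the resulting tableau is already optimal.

x2

Pivot element 21/5. New z-row = old z-row − (-61/5)·(row 2/(21/5)).
Updated z-row coefficients: x1: 0, x2: -100/21, x3: 0, s1: -1/7, s2: 61/21, s3: 0, s4: 0.
The most negative is -100/21 in column x2, so x2 would enter next.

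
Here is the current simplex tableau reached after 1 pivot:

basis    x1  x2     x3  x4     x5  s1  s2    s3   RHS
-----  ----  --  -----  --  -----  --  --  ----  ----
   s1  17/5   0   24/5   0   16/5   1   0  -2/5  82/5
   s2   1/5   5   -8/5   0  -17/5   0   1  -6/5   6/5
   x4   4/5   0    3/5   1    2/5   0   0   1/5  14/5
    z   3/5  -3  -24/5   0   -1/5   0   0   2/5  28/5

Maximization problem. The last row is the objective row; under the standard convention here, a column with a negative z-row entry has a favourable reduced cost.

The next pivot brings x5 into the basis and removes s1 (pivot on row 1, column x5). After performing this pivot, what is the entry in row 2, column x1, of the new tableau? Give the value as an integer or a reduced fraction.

61/16

Pivot element is row 1, column x5: 16/5.
Normalize row 1: new (row 1, x1) = (17/5)/(16/5) = 17/16.
row 2 ← row 2 − (-17/5)·(new row 1): 1/5 − (-17/5)·(17/16) = 61/16.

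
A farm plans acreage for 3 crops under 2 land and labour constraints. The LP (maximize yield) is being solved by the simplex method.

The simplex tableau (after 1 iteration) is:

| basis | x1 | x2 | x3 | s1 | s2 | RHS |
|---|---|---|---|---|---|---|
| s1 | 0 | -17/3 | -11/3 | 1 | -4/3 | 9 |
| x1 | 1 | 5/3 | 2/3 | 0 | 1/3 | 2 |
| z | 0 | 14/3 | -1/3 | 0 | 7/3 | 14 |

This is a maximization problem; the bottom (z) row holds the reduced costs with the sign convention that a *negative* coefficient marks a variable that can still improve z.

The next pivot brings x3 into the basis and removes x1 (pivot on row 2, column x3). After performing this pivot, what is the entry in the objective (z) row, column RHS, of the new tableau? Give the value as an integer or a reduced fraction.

Pivot element is row 2, column x3: 2/3.
Normalize row 2: new (row 2, RHS) = 2/(2/3) = 3.
z-row ← z-row − (-1/3)·(new row 2): 14 − (-1/3)·3 = 15.

15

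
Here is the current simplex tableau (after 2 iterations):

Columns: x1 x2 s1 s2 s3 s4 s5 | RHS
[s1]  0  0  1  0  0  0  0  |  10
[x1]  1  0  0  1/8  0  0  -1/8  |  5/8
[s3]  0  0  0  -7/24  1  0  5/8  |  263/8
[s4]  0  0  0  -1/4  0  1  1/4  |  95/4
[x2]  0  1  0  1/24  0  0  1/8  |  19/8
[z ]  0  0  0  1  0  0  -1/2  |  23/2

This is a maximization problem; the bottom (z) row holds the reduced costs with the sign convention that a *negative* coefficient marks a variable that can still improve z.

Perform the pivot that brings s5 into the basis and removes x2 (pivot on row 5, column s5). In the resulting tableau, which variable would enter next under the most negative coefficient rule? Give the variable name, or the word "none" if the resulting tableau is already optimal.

none

Pivot element 1/8. New z-row = old z-row − (-1/2)·(row 5/(1/8)).
Updated z-row coefficients: x1: 0, x2: 4, s1: 0, s2: 7/6, s3: 0, s4: 0, s5: 0.
No coefficient is strictly negative; the tableau after this pivot is optimal.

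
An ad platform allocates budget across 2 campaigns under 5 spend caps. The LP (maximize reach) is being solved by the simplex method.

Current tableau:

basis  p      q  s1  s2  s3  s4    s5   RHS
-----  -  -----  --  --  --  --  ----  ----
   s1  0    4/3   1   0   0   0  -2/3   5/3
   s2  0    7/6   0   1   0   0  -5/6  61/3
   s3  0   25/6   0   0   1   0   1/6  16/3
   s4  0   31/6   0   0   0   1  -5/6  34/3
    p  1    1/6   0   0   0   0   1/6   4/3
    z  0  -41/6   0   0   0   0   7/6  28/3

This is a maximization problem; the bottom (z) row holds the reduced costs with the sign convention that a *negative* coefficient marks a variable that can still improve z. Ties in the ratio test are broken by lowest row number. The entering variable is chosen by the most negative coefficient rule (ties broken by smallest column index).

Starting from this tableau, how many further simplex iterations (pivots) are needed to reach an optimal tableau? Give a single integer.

pivot: q in, s1 out → z = 143/8
pivot: s5 in, s3 out → z = 18
No improving column remains; optimal.

2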